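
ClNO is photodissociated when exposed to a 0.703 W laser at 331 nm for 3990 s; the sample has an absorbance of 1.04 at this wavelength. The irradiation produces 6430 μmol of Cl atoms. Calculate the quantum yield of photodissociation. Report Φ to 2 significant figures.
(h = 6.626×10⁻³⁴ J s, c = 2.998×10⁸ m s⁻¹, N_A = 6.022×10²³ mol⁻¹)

Φ = 0.91

Product: 6430 μmol = 0.00643 mol.
Photon energy at 331 nm: hc/λ = (6.626×10⁻³⁴)(2.998×10⁸)/(331×10⁻⁹) = 6.001×10⁻¹⁹ J.
Energy delivered: (0.703 W)(3990 s) = 2805 J.
Photons incident: 2805 / 6.001×10⁻¹⁹ = 4.674×10²¹, i.e. 4.674×10²¹/6.022×10²³ = 0.007762 mol.
Fraction absorbed: 1 − 10^(−1.04) = 0.9088.
Photons absorbed: 0.9088 × 0.007762 = 0.007054 mol.
Φ = 0.00643 mol / 0.007054 mol photons = 0.91.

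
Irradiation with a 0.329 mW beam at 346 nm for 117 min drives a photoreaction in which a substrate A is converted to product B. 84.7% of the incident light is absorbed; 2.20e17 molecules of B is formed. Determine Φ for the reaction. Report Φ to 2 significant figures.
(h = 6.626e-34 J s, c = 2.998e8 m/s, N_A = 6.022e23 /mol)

Φ = 0.065

Product: 2.20e17 / 6.022e23 = 3.653e-7 mol.
Photon energy at 346 nm: hc/λ = (6.626e-34)(2.998e8)/(346e-9) = 5.741e-19 J.
Energy delivered: (0.329 mW)(7020 s) = 2.310 J.
Photons incident: 2.310 / 5.741e-19 = 4.024e18, i.e. 4.024e18/6.022e23 = 6.682e-6 mol.
Photons absorbed: 0.847 × 6.682e-6 = 5.660e-6 mol.
Φ = 3.653e-7 mol / 5.660e-6 mol photons = 0.065.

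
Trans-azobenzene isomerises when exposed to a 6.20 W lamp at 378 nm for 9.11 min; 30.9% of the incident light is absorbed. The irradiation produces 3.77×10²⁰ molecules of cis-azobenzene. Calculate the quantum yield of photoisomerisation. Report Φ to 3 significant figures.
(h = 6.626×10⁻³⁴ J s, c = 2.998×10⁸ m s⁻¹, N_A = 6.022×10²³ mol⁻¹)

Φ = 0.189

Product: 3.77×10²⁰ / 6.022×10²³ = 6.260×10⁻⁴ mol.
Photon energy at 378 nm: hc/λ = (6.626×10⁻³⁴)(2.998×10⁸)/(378×10⁻⁹) = 5.255×10⁻¹⁹ J.
Energy delivered: (6.20 W)(546.6 s) = 3389 J.
Photons incident: 3389 / 5.255×10⁻¹⁹ = 6.449×10²¹, i.e. 6.449×10²¹/6.022×10²³ = 0.01071 mol.
Photons absorbed: 0.309 × 0.01071 = 0.003309 mol.
Φ = 6.260×10⁻⁴ mol / 0.003309 mol photons = 0.189.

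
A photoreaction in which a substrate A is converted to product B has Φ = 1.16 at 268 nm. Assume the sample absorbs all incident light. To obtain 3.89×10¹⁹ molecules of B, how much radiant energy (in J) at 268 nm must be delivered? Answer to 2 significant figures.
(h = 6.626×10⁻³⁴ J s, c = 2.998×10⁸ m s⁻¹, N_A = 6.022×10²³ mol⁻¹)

Product: 3.89×10¹⁹ / 6.022×10²³ = 6.460×10⁻⁵ mol.
Photons that must be absorbed: 6.460×10⁻⁵ / 1.16 = 5.569×10⁻⁵ mol.
Photon energy: hc/λ = 7.412×10⁻¹⁹ J; per mole, 4.464×10⁵ J mol⁻¹.
Energy required: 5.569×10⁻⁵ × 4.464×10⁵ = 25 J.

25 J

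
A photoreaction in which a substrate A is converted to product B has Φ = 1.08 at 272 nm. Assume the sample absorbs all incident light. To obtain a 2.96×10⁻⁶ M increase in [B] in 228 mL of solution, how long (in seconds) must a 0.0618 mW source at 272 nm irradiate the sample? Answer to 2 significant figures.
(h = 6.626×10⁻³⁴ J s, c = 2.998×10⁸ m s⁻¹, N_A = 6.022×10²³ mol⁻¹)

t ≈ 4400 s

Product: (2.96×10⁻⁶ M)(0.228 L) = 6.749×10⁻⁷ mol.
Photons that must be absorbed: 6.749×10⁻⁷ / 1.08 = 6.249×10⁻⁷ mol.
Photon energy: hc/λ = 7.303×10⁻¹⁹ J; per mole, 4.398×10⁵ J mol⁻¹.
Energy required: 6.249×10⁻⁷ × 4.398×10⁵ = 0.2748 J.
Time: 0.2748 J / 6.18e-05 W = 4400 s.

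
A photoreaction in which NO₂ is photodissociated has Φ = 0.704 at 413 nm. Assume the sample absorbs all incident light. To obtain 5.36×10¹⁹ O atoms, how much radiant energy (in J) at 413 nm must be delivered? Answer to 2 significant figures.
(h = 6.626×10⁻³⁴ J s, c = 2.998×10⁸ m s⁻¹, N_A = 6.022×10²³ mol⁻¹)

Product: 5.36×10¹⁹ / 6.022×10²³ = 8.901×10⁻⁵ mol.
Photons that must be absorbed: 8.901×10⁻⁵ / 0.704 = 1.264×10⁻⁴ mol.
Photon energy: hc/λ = 4.810×10⁻¹⁹ J; per mole, 2.897×10⁵ J mol⁻¹.
Energy required: 1.264×10⁻⁴ × 2.897×10⁵ = 37 J.

37 J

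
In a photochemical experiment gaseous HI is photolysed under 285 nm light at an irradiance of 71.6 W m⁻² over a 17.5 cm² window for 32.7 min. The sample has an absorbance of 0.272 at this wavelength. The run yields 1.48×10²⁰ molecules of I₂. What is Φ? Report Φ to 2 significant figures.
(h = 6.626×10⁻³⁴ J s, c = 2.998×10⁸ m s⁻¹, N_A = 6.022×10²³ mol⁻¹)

Φ = 0.90

Product: 1.48×10²⁰ / 6.022×10²³ = 2.458×10⁻⁴ mol.
Photon energy at 285 nm: hc/λ = (6.626×10⁻³⁴)(2.998×10⁸)/(285×10⁻⁹) = 6.970×10⁻¹⁹ J.
Energy delivered: (71.6 W m⁻²)(17.5×10⁻⁴ m²)(1962 s) = 245.8 J.
Photons incident: 245.8 / 6.970×10⁻¹⁹ = 3.527×10²⁰, i.e. 3.527×10²⁰/6.022×10²³ = 5.857×10⁻⁴ mol.
Fraction absorbed: 1 − 10^(−0.272) = 0.4654.
Photons absorbed: 0.4654 × 5.857×10⁻⁴ = 2.726×10⁻⁴ mol.
Φ = 2.458×10⁻⁴ mol / 2.726×10⁻⁴ mol photons = 0.90.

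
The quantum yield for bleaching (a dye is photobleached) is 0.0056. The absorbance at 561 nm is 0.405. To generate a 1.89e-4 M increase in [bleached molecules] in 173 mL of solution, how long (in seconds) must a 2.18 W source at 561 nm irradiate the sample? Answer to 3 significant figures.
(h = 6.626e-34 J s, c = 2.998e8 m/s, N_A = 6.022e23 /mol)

t ≈ 942 s

Product: (1.89e-4 M)(0.173 L) = 3.270e-5 mol.
Photons that must be absorbed: 3.270e-5 / 0.0056 = 0.005839 mol.
Fraction absorbed: 1 − 10^(−0.405) = 0.6064.
Incident photons needed: 0.005839 / 0.6064 = 0.009629 mol.
Photon energy: hc/λ = 3.541e-19 J; per mole, 2.132e5 J mol⁻¹.
Energy required: 0.009629 × 2.132e5 = 2053 J.
Time: 2053 J / 2.18 W = 942 s.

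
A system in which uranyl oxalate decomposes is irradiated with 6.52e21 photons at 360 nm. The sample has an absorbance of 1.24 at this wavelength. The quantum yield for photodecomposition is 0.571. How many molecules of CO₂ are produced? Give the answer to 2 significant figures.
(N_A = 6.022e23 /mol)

3.5e21 molecules

Moles of photons: 6.52e21 / 6.022e23 = 0.01083 mol.
Fraction absorbed: 1 − 10^(−1.24) = 0.9425.
Photons absorbed: 0.9425 × 0.01083 = 0.01021 mol.
Product: Φ × n_abs = 0.571 × 0.01021 = 0.005830 mol.
As a count: 0.005830 × 6.022e23 = 3.5e21.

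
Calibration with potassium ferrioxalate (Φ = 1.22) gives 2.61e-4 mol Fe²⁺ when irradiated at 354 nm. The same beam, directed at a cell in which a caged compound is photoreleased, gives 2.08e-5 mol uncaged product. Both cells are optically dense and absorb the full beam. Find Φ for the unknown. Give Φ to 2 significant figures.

Photons absorbed by the actinometer: 2.61e-4 / 1.22 = 2.139e-4 mol.
Φ(unknown) = 2.08e-5 / 2.139e-4 = 0.097.

Φ = 0.097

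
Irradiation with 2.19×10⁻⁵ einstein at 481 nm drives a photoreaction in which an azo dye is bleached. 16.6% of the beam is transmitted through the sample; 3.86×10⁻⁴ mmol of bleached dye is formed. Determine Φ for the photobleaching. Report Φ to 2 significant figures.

Product: 3.86×10⁻⁴ mmol = 3.86×10⁻⁷ mol.
Fraction absorbed: 1 − 16.6/100 = 0.8340.
Photons absorbed: 0.8340 × 2.19×10⁻⁵ = 1.826×10⁻⁵ mol.
Φ = 3.86×10⁻⁷ mol / 1.826×10⁻⁵ mol photons = 0.021.

Φ = 0.021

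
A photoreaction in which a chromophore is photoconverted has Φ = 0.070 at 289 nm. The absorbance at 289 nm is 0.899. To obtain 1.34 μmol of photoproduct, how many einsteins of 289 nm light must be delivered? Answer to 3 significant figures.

Product: 1.34 μmol = 1.34×10⁻⁶ mol.
Photons that must be absorbed: 1.34×10⁻⁶ / 0.070 = 1.914×10⁻⁵ mol.
Fraction absorbed: 1 − 10^(−0.899) = 0.8738.
Incident photons needed: 1.914×10⁻⁵ / 0.8738 = 2.190×10⁻⁵ mol.

2.19×10⁻⁵ einstein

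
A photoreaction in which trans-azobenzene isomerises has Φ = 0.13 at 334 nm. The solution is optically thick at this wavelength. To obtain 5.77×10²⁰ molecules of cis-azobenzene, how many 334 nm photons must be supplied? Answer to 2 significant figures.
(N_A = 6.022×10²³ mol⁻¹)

Product: 5.77×10²⁰ / 6.022×10²³ = 9.582×10⁻⁴ mol.
Photons that must be absorbed: 9.582×10⁻⁴ / 0.13 = 0.007371 mol.
Photon count: 0.007371 × 6.022×10²³ = 4.4×10²¹.

4.4×10²¹ photons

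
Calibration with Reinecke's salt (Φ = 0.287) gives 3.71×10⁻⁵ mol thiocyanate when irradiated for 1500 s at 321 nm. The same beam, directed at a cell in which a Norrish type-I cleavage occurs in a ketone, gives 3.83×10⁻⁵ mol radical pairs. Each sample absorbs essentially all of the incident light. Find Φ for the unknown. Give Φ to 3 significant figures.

Photons absorbed by the actinometer: 3.71×10⁻⁵ / 0.287 = 1.293×10⁻⁴ mol.
Φ(unknown) = 3.83×10⁻⁵ / 1.293×10⁻⁴ = 0.296.

Φ = 0.296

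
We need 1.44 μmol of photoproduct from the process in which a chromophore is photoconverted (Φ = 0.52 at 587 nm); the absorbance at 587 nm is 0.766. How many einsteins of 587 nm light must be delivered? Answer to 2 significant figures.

3.3e-6 einstein

Product: 1.44 μmol = 1.44e-6 mol.
Photons that must be absorbed: 1.44e-6 / 0.52 = 2.769e-6 mol.
Fraction absorbed: 1 − 10^(−0.766) = 0.8286.
Incident photons needed: 2.769e-6 / 0.8286 = 3.342e-6 mol.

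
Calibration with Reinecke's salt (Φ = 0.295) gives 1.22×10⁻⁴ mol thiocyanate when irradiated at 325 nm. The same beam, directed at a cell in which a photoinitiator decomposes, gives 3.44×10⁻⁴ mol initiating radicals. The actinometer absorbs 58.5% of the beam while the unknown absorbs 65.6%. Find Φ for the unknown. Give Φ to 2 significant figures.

Photons absorbed by the actinometer: 1.22×10⁻⁴ / 0.295 = 4.136×10⁻⁴ mol.
Incident flux: 4.136×10⁻⁴ / 0.585 = 7.070×10⁻⁴ einstein.
Absorbed by unknown: 0.656 × 7.070×10⁻⁴ = 4.638×10⁻⁴ mol.
Φ(unknown) = 3.44×10⁻⁴ / 4.638×10⁻⁴ = 0.74.

Φ = 0.74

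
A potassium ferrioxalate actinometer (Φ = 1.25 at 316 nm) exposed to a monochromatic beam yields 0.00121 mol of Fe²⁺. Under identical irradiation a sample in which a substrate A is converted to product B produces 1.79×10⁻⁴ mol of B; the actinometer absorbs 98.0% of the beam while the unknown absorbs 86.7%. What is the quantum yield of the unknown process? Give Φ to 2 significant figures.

Φ = 0.21

Photons absorbed by the actinometer: 0.00121 / 1.25 = 9.680×10⁻⁴ mol.
Incident flux: 9.680×10⁻⁴ / 0.980 = 9.878×10⁻⁴ einstein.
Absorbed by unknown: 0.867 × 9.878×10⁻⁴ = 8.564×10⁻⁴ mol.
Φ(unknown) = 1.79×10⁻⁴ / 8.564×10⁻⁴ = 0.21.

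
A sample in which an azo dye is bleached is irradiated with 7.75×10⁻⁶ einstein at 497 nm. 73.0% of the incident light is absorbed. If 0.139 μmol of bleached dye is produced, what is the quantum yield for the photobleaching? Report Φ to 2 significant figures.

Φ = 0.025

Product: 0.139 μmol = 1.39×10⁻⁷ mol.
Photons absorbed: 0.730 × 7.75×10⁻⁶ = 5.658×10⁻⁶ mol.
Φ = 1.39×10⁻⁷ mol / 5.658×10⁻⁶ mol photons = 0.025.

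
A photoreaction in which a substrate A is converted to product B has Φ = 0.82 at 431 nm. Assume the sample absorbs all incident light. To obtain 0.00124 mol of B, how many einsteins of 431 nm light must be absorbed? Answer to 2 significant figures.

Photons that must be absorbed: 0.00124 / 0.82 = 0.001512 mol.

0.0015 einstein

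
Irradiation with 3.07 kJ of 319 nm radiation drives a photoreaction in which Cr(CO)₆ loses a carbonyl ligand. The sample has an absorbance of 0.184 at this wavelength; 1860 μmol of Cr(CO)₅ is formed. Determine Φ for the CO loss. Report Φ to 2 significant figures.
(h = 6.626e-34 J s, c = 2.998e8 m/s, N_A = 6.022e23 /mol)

Product: 1860 μmol = 0.00186 mol.
Photon energy at 319 nm: hc/λ = (6.626e-34)(2.998e8)/(319e-9) = 6.227e-19 J.
Incident energy: 3.07 kJ = 3070 J.
Photons incident: 3070 / 6.227e-19 = 4.930e21, i.e. 4.930e21/6.022e23 = 0.008187 mol.
Fraction absorbed: 1 − 10^(−0.184) = 0.3454.
Photons absorbed: 0.3454 × 0.008187 = 0.002828 mol.
Φ = 0.00186 mol / 0.002828 mol photons = 0.66.

Φ = 0.66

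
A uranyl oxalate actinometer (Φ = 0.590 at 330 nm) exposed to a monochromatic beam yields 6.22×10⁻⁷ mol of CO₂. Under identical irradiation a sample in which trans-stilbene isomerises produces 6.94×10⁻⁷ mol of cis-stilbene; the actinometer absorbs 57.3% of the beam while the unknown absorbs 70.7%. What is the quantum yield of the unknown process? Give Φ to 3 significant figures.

Φ = 0.534

Photons absorbed by the actinometer: 6.22×10⁻⁷ / 0.590 = 1.054×10⁻⁶ mol.
Incident flux: 1.054×10⁻⁶ / 0.573 = 1.839×10⁻⁶ einstein.
Absorbed by unknown: 0.707 × 1.839×10⁻⁶ = 1.300×10⁻⁶ mol.
Φ(unknown) = 6.94×10⁻⁷ / 1.300×10⁻⁶ = 0.534.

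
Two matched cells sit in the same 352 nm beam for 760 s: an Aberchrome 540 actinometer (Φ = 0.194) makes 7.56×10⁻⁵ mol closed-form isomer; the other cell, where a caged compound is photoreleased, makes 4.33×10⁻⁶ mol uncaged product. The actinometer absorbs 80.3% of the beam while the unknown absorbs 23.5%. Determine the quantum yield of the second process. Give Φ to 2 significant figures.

Photons absorbed by the actinometer: 7.56×10⁻⁵ / 0.194 = 3.897×10⁻⁴ mol.
Incident flux: 3.897×10⁻⁴ / 0.803 = 4.853×10⁻⁴ einstein.
Absorbed by unknown: 0.235 × 4.853×10⁻⁴ = 1.140×10⁻⁴ mol.
Φ(unknown) = 4.33×10⁻⁶ / 1.140×10⁻⁴ = 0.038.

Φ = 0.038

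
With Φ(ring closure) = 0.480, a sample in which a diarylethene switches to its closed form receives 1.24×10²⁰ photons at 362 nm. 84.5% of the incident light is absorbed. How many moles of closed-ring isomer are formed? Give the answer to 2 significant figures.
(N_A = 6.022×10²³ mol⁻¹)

8.4×10⁻⁵ mol

Moles of photons: 1.24×10²⁰ / 6.022×10²³ = 2.059×10⁻⁴ mol.
Photons absorbed: 0.845 × 2.059×10⁻⁴ = 1.740×10⁻⁴ mol.
Product: Φ × n_abs = 0.480 × 1.740×10⁻⁴ = 8.352×10⁻⁵ mol.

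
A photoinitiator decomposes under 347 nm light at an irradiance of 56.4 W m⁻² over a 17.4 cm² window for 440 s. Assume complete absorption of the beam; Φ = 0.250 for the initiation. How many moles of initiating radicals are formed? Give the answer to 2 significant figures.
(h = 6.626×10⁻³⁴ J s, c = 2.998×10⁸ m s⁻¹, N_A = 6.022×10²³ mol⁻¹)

3.1×10⁻⁵ mol

Photon energy at 347 nm: hc/λ = (6.626×10⁻³⁴)(2.998×10⁸)/(347×10⁻⁹) = 5.725×10⁻¹⁹ J.
Energy delivered: (56.4 W m⁻²)(17.4×10⁻⁴ m²)(440 s) = 43.18 J.
Photons incident: 43.18 / 5.725×10⁻¹⁹ = 7.542×10¹⁹, i.e. 7.542×10¹⁹/6.022×10²³ = 1.252×10⁻⁴ mol.
Product: Φ × n_abs = 0.250 × 1.252×10⁻⁴ = 3.130×10⁻⁵ mol.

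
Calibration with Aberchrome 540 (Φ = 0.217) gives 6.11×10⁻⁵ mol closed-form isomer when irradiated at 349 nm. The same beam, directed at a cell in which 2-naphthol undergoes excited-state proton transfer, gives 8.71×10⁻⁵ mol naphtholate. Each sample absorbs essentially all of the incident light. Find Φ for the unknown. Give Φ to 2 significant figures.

Photons absorbed by the actinometer: 6.11×10⁻⁵ / 0.217 = 2.816×10⁻⁴ mol.
Φ(unknown) = 8.71×10⁻⁵ / 2.816×10⁻⁴ = 0.31.

Φ = 0.31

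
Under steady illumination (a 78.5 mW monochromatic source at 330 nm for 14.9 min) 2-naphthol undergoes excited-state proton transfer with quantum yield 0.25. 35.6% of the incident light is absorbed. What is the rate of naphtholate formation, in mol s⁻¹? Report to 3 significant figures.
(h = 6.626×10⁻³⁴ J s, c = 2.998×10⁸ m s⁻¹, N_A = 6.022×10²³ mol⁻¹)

1.93×10⁻⁸ mol s⁻¹

Photon energy at 330 nm: hc/λ = (6.626×10⁻³⁴)(2.998×10⁸)/(330×10⁻⁹) = 6.020×10⁻¹⁹ J.
Energy delivered: (78.5 mW)(894 s) = 70.18 J.
Photons incident: 70.18 / 6.020×10⁻¹⁹ = 1.166×10²⁰, i.e. 1.166×10²⁰/6.022×10²³ = 1.936×10⁻⁴ mol.
Photons absorbed: 0.356 × 1.936×10⁻⁴ = 6.892×10⁻⁵ mol.
Product formed: 0.25 × 6.892×10⁻⁵ = 1.723×10⁻⁵ mol.
Rate: 1.723×10⁻⁵ / 894 s = 1.93×10⁻⁸ mol s⁻¹.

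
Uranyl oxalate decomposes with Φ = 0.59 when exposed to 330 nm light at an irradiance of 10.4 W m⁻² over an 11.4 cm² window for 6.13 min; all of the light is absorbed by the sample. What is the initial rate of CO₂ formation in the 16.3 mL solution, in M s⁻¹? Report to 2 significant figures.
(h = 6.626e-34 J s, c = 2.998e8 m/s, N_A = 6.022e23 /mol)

1.2e-6 M s⁻¹

Photon energy at 330 nm: hc/λ = (6.626e-34)(2.998e8)/(330e-9) = 6.020e-19 J.
Energy delivered: (10.4 W m⁻²)(11.4e-4 m²)(367.8 s) = 4.361 J.
Photons incident: 4.361 / 6.020e-19 = 7.244e18, i.e. 7.244e18/6.022e23 = 1.203e-5 mol.
Product formed: 0.59 × 1.203e-5 = 7.098e-6 mol.
Rate: 7.098e-6 mol / (367.8 s × 0.0163 L) = 1.2e-6 M s⁻¹.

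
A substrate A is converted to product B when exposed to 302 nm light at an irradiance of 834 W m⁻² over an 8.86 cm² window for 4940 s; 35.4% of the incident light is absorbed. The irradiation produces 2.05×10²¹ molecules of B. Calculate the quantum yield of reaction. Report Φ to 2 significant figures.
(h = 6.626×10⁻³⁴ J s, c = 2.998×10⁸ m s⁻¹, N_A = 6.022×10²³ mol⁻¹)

Φ = 1.0

Product: 2.05×10²¹ / 6.022×10²³ = 0.003404 mol.
Photon energy at 302 nm: hc/λ = (6.626×10⁻³⁴)(2.998×10⁸)/(302×10⁻⁹) = 6.578×10⁻¹⁹ J.
Energy delivered: (834 W m⁻²)(8.86×10⁻⁴ m²)(4940 s) = 3650 J.
Photons incident: 3650 / 6.578×10⁻¹⁹ = 5.549×10²¹, i.e. 5.549×10²¹/6.022×10²³ = 0.009215 mol.
Photons absorbed: 0.354 × 0.009215 = 0.003262 mol.
Φ = 0.003404 mol / 0.003262 mol photons = 1.0.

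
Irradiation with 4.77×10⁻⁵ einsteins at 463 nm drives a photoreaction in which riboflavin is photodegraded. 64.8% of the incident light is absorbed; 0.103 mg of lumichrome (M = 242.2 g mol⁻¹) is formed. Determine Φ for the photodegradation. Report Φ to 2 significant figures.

Product: 0.103 mg / 242.2 g mol⁻¹ = 4.253×10⁻⁷ mol.
Photons absorbed: 0.648 × 4.77×10⁻⁵ = 3.091×10⁻⁵ mol.
Φ = 4.253×10⁻⁷ mol / 3.091×10⁻⁵ mol photons = 0.014.

Φ = 0.014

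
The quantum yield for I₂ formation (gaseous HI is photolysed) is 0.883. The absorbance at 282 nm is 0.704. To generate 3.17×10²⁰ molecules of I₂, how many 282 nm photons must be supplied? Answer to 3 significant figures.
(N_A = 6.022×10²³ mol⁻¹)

4.47×10²⁰ photons

Product: 3.17×10²⁰ / 6.022×10²³ = 5.264×10⁻⁴ mol.
Photons that must be absorbed: 5.264×10⁻⁴ / 0.883 = 5.961×10⁻⁴ mol.
Fraction absorbed: 1 − 10^(−0.704) = 0.8023.
Incident photons needed: 5.961×10⁻⁴ / 0.8023 = 7.430×10⁻⁴ mol.
Photon count: 7.430×10⁻⁴ × 6.022×10²³ = 4.47×10²⁰.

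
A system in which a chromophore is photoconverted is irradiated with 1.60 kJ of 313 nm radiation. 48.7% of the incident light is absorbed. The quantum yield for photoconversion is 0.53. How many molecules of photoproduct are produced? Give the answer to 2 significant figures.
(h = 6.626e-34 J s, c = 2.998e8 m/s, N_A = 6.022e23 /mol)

6.5e20 molecules

Photon energy at 313 nm: hc/λ = (6.626e-34)(2.998e8)/(313e-9) = 6.347e-19 J.
Incident energy: 1.60 kJ = 1600 J.
Photons incident: 1600 / 6.347e-19 = 2.521e21, i.e. 2.521e21/6.022e23 = 0.004186 mol.
Photons absorbed: 0.487 × 0.004186 = 0.002039 mol.
Product: Φ × n_abs = 0.53 × 0.002039 = 0.001081 mol.
As a count: 0.001081 × 6.022e23 = 6.5e20.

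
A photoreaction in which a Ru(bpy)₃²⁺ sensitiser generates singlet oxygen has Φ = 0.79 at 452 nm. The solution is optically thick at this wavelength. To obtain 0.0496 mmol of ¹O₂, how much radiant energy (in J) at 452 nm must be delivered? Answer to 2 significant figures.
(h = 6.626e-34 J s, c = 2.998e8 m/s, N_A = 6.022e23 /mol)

17 J

Product: 0.0496 mmol = 4.96e-5 mol.
Photons that must be absorbed: 4.96e-5 / 0.79 = 6.278e-5 mol.
Photon energy: hc/λ = 4.395e-19 J; per mole, 2.647e5 J mol⁻¹.
Energy required: 6.278e-5 × 2.647e5 = 17 J.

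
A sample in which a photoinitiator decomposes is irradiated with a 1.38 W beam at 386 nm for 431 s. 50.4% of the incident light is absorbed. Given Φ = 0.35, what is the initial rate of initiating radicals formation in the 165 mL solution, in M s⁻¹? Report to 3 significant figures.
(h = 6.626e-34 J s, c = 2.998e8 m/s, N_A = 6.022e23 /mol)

Photon energy at 386 nm: hc/λ = (6.626e-34)(2.998e8)/(386e-9) = 5.146e-19 J.
Energy delivered: (1.38 W)(431 s) = 594.8 J.
Photons incident: 594.8 / 5.146e-19 = 1.156e21, i.e. 1.156e21/6.022e23 = 0.001920 mol.
Photons absorbed: 0.504 × 0.001920 = 9.677e-4 mol.
Product formed: 0.35 × 9.677e-4 = 3.387e-4 mol.
Rate: 3.387e-4 mol / (431 s × 0.165 L) = 4.76e-6 M s⁻¹.

4.76e-6 M s⁻¹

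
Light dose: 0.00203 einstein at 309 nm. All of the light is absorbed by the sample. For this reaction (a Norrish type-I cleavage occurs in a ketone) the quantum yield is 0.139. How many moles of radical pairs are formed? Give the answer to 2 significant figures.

Product: Φ × n_abs = 0.139 × 0.00203 = 2.822e-4 mol.

2.8e-4 mol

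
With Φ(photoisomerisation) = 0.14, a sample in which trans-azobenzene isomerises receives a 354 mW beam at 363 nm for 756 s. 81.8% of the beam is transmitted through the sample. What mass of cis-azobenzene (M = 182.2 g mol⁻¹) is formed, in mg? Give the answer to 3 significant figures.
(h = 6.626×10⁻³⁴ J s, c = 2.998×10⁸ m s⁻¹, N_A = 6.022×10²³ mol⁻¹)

3.77 mg

Photon energy at 363 nm: hc/λ = (6.626×10⁻³⁴)(2.998×10⁸)/(363×10⁻⁹) = 5.472×10⁻¹⁹ J.
Energy delivered: (354 mW)(756 s) = 267.6 J.
Photons incident: 267.6 / 5.472×10⁻¹⁹ = 4.890×10²⁰, i.e. 4.890×10²⁰/6.022×10²³ = 8.120×10⁻⁴ mol.
Fraction absorbed: 1 − 81.8/100 = 0.1820.
Photons absorbed: 0.1820 × 8.120×10⁻⁴ = 1.478×10⁻⁴ mol.
Product: Φ × n_abs = 0.14 × 1.478×10⁻⁴ = 2.069×10⁻⁵ mol.
Mass: 2.069×10⁻⁵ × 182.2 = 0.003770 g = 3.77 mg.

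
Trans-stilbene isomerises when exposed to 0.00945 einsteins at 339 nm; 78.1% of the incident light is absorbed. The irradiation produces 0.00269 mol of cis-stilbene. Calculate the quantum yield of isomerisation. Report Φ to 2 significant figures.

Φ = 0.36

Photons absorbed: 0.781 × 0.00945 = 0.007380 mol.
Φ = 0.00269 mol / 0.007380 mol photons = 0.36.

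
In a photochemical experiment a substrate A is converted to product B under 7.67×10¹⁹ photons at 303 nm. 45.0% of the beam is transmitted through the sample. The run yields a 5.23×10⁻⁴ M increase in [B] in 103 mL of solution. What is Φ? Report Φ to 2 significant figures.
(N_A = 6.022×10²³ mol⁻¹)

Product: (5.23×10⁻⁴ M)(0.103 L) = 5.387×10⁻⁵ mol.
Moles of photons: 7.67×10¹⁹ / 6.022×10²³ = 1.274×10⁻⁴ mol.
Fraction absorbed: 1 − 45.0/100 = 0.5500.
Photons absorbed: 0.5500 × 1.274×10⁻⁴ = 7.007×10⁻⁵ mol.
Φ = 5.387×10⁻⁵ mol / 7.007×10⁻⁵ mol photons = 0.77.

Φ = 0.77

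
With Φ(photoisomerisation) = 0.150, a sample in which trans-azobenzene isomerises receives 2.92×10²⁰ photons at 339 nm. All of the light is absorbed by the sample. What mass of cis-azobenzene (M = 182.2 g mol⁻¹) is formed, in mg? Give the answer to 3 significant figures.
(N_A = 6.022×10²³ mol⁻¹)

Moles of photons: 2.92×10²⁰ / 6.022×10²³ = 4.849×10⁻⁴ mol.
Product: Φ × n_abs = 0.150 × 4.849×10⁻⁴ = 7.274×10⁻⁵ mol.
Mass: 7.274×10⁻⁵ × 182.2 = 0.01325 g = 13.3 mg.

13.3 mg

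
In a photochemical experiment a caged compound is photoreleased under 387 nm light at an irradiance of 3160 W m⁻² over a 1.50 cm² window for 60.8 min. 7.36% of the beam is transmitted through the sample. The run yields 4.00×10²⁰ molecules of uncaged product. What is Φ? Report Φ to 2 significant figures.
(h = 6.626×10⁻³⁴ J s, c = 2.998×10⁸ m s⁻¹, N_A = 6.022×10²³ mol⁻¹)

Φ = 0.13

Product: 4.00×10²⁰ / 6.022×10²³ = 6.642×10⁻⁴ mol.
Photon energy at 387 nm: hc/λ = (6.626×10⁻³⁴)(2.998×10⁸)/(387×10⁻⁹) = 5.133×10⁻¹⁹ J.
Energy delivered: (3160 W m⁻²)(1.50×10⁻⁴ m²)(3648 s) = 1729 J.
Photons incident: 1729 / 5.133×10⁻¹⁹ = 3.368×10²¹, i.e. 3.368×10²¹/6.022×10²³ = 0.005593 mol.
Fraction absorbed: 1 − 7.36/100 = 0.9264.
Photons absorbed: 0.9264 × 0.005593 = 0.005181 mol.
Φ = 6.642×10⁻⁴ mol / 0.005181 mol photons = 0.13.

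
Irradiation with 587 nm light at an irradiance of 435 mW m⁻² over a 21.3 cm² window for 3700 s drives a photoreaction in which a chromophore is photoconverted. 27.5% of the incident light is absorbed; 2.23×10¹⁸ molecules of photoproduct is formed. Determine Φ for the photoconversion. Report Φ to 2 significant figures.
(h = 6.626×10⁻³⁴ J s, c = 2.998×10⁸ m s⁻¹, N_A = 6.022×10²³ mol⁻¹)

Product: 2.23×10¹⁸ / 6.022×10²³ = 3.703×10⁻⁶ mol.
Photon energy at 587 nm: hc/λ = (6.626×10⁻³⁴)(2.998×10⁸)/(587×10⁻⁹) = 3.384×10⁻¹⁹ J.
Energy delivered: (435 mW m⁻²)(21.3×10⁻⁴ m²)(3700 s) = 3.428 J.
Photons incident: 3.428 / 3.384×10⁻¹⁹ = 1.013×10¹⁹, i.e. 1.013×10¹⁹/6.022×10²³ = 1.682×10⁻⁵ mol.
Photons absorbed: 0.275 × 1.682×10⁻⁵ = 4.626×10⁻⁶ mol.
Φ = 3.703×10⁻⁶ mol / 4.626×10⁻⁶ mol photons = 0.80.

Φ = 0.80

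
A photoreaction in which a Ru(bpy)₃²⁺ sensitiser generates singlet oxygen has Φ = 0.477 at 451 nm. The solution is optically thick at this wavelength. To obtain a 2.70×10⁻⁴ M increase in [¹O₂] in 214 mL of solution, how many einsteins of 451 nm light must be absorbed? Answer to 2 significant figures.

1.2×10⁻⁴ einstein

Product: (2.70×10⁻⁴ M)(0.214 L) = 5.778×10⁻⁵ mol.
Photons that must be absorbed: 5.778×10⁻⁵ / 0.477 = 1.211×10⁻⁴ mol.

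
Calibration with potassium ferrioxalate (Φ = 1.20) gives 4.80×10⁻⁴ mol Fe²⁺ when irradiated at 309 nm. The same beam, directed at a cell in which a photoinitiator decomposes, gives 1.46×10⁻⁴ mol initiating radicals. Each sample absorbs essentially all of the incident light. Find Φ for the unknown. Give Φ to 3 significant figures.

Φ = 0.365

Photons absorbed by the actinometer: 4.80×10⁻⁴ / 1.20 = 4.000×10⁻⁴ mol.
Φ(unknown) = 1.46×10⁻⁴ / 4.000×10⁻⁴ = 0.365.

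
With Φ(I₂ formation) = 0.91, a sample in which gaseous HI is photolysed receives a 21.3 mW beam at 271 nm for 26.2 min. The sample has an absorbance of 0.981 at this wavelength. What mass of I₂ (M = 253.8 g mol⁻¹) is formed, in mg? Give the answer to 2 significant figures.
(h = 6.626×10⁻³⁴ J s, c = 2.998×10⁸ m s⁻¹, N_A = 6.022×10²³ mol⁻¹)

16 mg

Photon energy at 271 nm: hc/λ = (6.626×10⁻³⁴)(2.998×10⁸)/(271×10⁻⁹) = 7.330×10⁻¹⁹ J.
Energy delivered: (21.3 mW)(1572 s) = 33.48 J.
Photons incident: 33.48 / 7.330×10⁻¹⁹ = 4.568×10¹⁹, i.e. 4.568×10¹⁹/6.022×10²³ = 7.586×10⁻⁵ mol.
Fraction absorbed: 1 − 10^(−0.981) = 0.8955.
Photons absorbed: 0.8955 × 7.586×10⁻⁵ = 6.793×10⁻⁵ mol.
Product: Φ × n_abs = 0.91 × 6.793×10⁻⁵ = 6.182×10⁻⁵ mol.
Mass: 6.182×10⁻⁵ × 253.8 = 0.01569 g = 16 mg.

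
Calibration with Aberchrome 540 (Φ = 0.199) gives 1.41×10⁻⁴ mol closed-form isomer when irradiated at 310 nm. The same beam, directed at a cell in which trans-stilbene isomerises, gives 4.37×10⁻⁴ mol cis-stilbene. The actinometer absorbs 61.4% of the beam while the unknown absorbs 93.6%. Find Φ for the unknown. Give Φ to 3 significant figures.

Photons absorbed by the actinometer: 1.41×10⁻⁴ / 0.199 = 7.085×10⁻⁴ mol.
Incident flux: 7.085×10⁻⁴ / 0.614 = 0.001154 einstein.
Absorbed by unknown: 0.936 × 0.001154 = 0.001080 mol.
Φ(unknown) = 4.37×10⁻⁴ / 0.001080 = 0.405.

Φ = 0.405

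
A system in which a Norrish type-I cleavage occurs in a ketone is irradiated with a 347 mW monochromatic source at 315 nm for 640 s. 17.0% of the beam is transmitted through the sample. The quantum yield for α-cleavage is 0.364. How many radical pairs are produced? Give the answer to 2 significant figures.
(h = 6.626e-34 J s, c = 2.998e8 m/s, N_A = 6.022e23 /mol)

Photon energy at 315 nm: hc/λ = (6.626e-34)(2.998e8)/(315e-9) = 6.306e-19 J.
Energy delivered: (347 mW)(640 s) = 222.1 J.
Photons incident: 222.1 / 6.306e-19 = 3.522e20, i.e. 3.522e20/6.022e23 = 5.849e-4 mol.
Fraction absorbed: 1 − 17.0/100 = 0.8300.
Photons absorbed: 0.8300 × 5.849e-4 = 4.855e-4 mol.
Product: Φ × n_abs = 0.364 × 4.855e-4 = 1.767e-4 mol.
As a count: 1.767e-4 × 6.022e23 = 1.1e20.

1.1e20 radical pairs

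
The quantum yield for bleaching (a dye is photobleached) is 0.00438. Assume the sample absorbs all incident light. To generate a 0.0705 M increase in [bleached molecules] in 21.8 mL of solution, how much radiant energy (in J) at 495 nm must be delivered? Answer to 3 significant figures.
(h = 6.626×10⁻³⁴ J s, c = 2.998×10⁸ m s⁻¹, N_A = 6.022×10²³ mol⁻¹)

8.48×10⁴ J

Product: (0.0705 M)(0.0218 L) = 0.001537 mol.
Photons that must be absorbed: 0.001537 / 0.00438 = 0.3509 mol.
Photon energy: hc/λ = 4.013×10⁻¹⁹ J; per mole, 2.417×10⁵ J mol⁻¹.
Energy required: 0.3509 × 2.417×10⁵ = 8.48×10⁴ J.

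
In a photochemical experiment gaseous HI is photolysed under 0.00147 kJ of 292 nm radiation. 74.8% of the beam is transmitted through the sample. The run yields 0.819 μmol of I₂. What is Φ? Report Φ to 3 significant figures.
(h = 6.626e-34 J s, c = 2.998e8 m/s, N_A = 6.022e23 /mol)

Product: 0.819 μmol = 8.19e-7 mol.
Photon energy at 292 nm: hc/λ = (6.626e-34)(2.998e8)/(292e-9) = 6.803e-19 J.
Incident energy: 0.00147 kJ = 1.47 J.
Photons incident: 1.47 / 6.803e-19 = 2.161e18, i.e. 2.161e18/6.022e23 = 3.589e-6 mol.
Fraction absorbed: 1 − 74.8/100 = 0.2520.
Photons absorbed: 0.2520 × 3.589e-6 = 9.044e-7 mol.
Φ = 8.19e-7 mol / 9.044e-7 mol photons = 0.906.

Φ = 0.906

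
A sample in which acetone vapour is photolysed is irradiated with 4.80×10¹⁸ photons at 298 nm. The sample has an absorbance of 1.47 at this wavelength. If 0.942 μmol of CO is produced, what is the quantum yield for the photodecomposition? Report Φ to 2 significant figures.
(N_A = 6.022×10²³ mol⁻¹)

Product: 0.942 μmol = 9.42×10⁻⁷ mol.
Moles of photons: 4.80×10¹⁸ / 6.022×10²³ = 7.971×10⁻⁶ mol.
Fraction absorbed: 1 − 10^(−1.47) = 0.9661.
Photons absorbed: 0.9661 × 7.971×10⁻⁶ = 7.701×10⁻⁶ mol.
Φ = 9.42×10⁻⁷ mol / 7.701×10⁻⁶ mol photons = 0.12.

Φ = 0.12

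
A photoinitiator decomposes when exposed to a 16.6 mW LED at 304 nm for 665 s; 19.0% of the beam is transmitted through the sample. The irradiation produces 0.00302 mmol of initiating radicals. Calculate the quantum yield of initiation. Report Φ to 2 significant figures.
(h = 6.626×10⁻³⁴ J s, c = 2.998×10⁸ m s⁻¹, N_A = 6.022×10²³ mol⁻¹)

Product: 0.00302 mmol = 3.02×10⁻⁶ mol.
Photon energy at 304 nm: hc/λ = (6.626×10⁻³⁴)(2.998×10⁸)/(304×10⁻⁹) = 6.534×10⁻¹⁹ J.
Energy delivered: (16.6 mW)(665 s) = 11.04 J.
Photons incident: 11.04 / 6.534×10⁻¹⁹ = 1.690×10¹⁹, i.e. 1.690×10¹⁹/6.022×10²³ = 2.806×10⁻⁵ mol.
Fraction absorbed: 1 − 19.0/100 = 0.8100.
Photons absorbed: 0.8100 × 2.806×10⁻⁵ = 2.273×10⁻⁵ mol.
Φ = 3.02×10⁻⁶ mol / 2.273×10⁻⁵ mol photons = 0.13.

Φ = 0.13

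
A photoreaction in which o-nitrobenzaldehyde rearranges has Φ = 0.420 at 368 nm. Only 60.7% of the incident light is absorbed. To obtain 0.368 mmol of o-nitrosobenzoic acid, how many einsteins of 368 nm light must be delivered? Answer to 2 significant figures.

Product: 0.368 mmol = 3.68×10⁻⁴ mol.
Photons that must be absorbed: 3.68×10⁻⁴ / 0.420 = 8.762×10⁻⁴ mol.
Incident photons needed: 8.762×10⁻⁴ / 0.607 = 0.001443 mol.

0.0014 einstein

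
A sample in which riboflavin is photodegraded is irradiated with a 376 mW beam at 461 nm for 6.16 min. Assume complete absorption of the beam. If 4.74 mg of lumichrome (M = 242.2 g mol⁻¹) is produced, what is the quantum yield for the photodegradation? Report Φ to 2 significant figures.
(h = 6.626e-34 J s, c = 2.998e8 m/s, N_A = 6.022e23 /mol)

Product: 4.74 mg / 242.2 g mol⁻¹ = 1.957e-5 mol.
Photon energy at 461 nm: hc/λ = (6.626e-34)(2.998e8)/(461e-9) = 4.309e-19 J.
Energy delivered: (376 mW)(369.6 s) = 139.0 J.
Photons incident: 139.0 / 4.309e-19 = 3.226e20, i.e. 3.226e20/6.022e23 = 5.357e-4 mol.
Φ = 1.957e-5 mol / 5.357e-4 mol photons = 0.037.

Φ = 0.037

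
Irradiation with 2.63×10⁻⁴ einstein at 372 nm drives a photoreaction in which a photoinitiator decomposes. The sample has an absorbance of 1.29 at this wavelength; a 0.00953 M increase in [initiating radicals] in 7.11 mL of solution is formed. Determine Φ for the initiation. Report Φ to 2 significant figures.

Product: (0.00953 M)(0.00711 L) = 6.776×10⁻⁵ mol.
Fraction absorbed: 1 − 10^(−1.29) = 0.9487.
Photons absorbed: 0.9487 × 2.63×10⁻⁴ = 2.495×10⁻⁴ mol.
Φ = 6.776×10⁻⁵ mol / 2.495×10⁻⁴ mol photons = 0.27.

Φ = 0.27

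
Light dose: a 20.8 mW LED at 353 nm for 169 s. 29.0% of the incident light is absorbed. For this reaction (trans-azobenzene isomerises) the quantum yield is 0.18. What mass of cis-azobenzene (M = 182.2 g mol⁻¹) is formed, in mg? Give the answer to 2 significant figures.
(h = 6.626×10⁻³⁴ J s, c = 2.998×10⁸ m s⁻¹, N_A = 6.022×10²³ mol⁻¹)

Photon energy at 353 nm: hc/λ = (6.626×10⁻³⁴)(2.998×10⁸)/(353×10⁻⁹) = 5.627×10⁻¹⁹ J.
Energy delivered: (20.8 mW)(169 s) = 3.515 J.
Photons incident: 3.515 / 5.627×10⁻¹⁹ = 6.247×10¹⁸, i.e. 6.247×10¹⁸/6.022×10²³ = 1.037×10⁻⁵ mol.
Photons absorbed: 0.290 × 1.037×10⁻⁵ = 3.007×10⁻⁶ mol.
Product: Φ × n_abs = 0.18 × 3.007×10⁻⁶ = 5.413×10⁻⁷ mol.
Mass: 5.413×10⁻⁷ × 182.2 = 9.862×10⁻⁵ g = 0.099 mg.

0.099 mg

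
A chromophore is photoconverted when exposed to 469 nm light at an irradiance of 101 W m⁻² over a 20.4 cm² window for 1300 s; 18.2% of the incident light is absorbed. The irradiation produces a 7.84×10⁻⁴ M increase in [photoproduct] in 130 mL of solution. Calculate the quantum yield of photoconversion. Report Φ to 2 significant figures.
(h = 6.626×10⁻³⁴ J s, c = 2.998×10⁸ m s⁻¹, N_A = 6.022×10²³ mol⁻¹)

Φ = 0.53

Product: (7.84×10⁻⁴ M)(0.13 L) = 1.019×10⁻⁴ mol.
Photon energy at 469 nm: hc/λ = (6.626×10⁻³⁴)(2.998×10⁸)/(469×10⁻⁹) = 4.236×10⁻¹⁹ J.
Energy delivered: (101 W m⁻²)(20.4×10⁻⁴ m²)(1300 s) = 267.9 J.
Photons incident: 267.9 / 4.236×10⁻¹⁹ = 6.324×10²⁰, i.e. 6.324×10²⁰/6.022×10²³ = 0.001050 mol.
Photons absorbed: 0.182 × 0.001050 = 1.911×10⁻⁴ mol.
Φ = 1.019×10⁻⁴ mol / 1.911×10⁻⁴ mol photons = 0.53.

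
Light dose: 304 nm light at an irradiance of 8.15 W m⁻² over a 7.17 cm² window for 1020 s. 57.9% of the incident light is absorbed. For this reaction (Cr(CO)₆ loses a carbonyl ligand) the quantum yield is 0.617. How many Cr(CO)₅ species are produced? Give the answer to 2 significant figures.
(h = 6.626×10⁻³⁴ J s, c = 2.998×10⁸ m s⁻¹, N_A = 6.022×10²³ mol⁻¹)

Photon energy at 304 nm: hc/λ = (6.626×10⁻³⁴)(2.998×10⁸)/(304×10⁻⁹) = 6.534×10⁻¹⁹ J.
Energy delivered: (8.15 W m⁻²)(7.17×10⁻⁴ m²)(1020 s) = 5.960 J.
Photons incident: 5.960 / 6.534×10⁻¹⁹ = 9.122×10¹⁸, i.e. 9.122×10¹⁸/6.022×10²³ = 1.515×10⁻⁵ mol.
Photons absorbed: 0.579 × 1.515×10⁻⁵ = 8.772×10⁻⁶ mol.
Product: Φ × n_abs = 0.617 × 8.772×10⁻⁶ = 5.412×10⁻⁶ mol.
As a count: 5.412×10⁻⁶ × 6.022×10²³ = 3.3×10¹⁸.

3.3×10¹⁸ species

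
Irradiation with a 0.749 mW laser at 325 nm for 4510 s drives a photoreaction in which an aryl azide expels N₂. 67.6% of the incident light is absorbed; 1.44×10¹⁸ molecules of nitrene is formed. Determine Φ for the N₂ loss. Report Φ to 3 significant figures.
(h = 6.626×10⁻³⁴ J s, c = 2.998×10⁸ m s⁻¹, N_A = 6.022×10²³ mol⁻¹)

Product: 1.44×10¹⁸ / 6.022×10²³ = 2.391×10⁻⁶ mol.
Photon energy at 325 nm: hc/λ = (6.626×10⁻³⁴)(2.998×10⁸)/(325×10⁻⁹) = 6.112×10⁻¹⁹ J.
Energy delivered: (0.749 mW)(4510 s) = 3.378 J.
Photons incident: 3.378 / 6.112×10⁻¹⁹ = 5.527×10¹⁸, i.e. 5.527×10¹⁸/6.022×10²³ = 9.178×10⁻⁶ mol.
Photons absorbed: 0.676 × 9.178×10⁻⁶ = 6.204×10⁻⁶ mol.
Φ = 2.391×10⁻⁶ mol / 6.204×10⁻⁶ mol photons = 0.385.

Φ = 0.385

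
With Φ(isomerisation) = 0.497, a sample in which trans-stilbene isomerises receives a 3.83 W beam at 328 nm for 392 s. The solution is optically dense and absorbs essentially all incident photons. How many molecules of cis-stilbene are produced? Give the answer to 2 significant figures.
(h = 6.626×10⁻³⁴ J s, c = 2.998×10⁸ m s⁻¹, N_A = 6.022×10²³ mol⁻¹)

1.2×10²¹ molecules

Photon energy at 328 nm: hc/λ = (6.626×10⁻³⁴)(2.998×10⁸)/(328×10⁻⁹) = 6.056×10⁻¹⁹ J.
Energy delivered: (3.83 W)(392 s) = 1501 J.
Photons incident: 1501 / 6.056×10⁻¹⁹ = 2.479×10²¹, i.e. 2.479×10²¹/6.022×10²³ = 0.004117 mol.
Product: Φ × n_abs = 0.497 × 0.004117 = 0.002046 mol.
As a count: 0.002046 × 6.022×10²³ = 1.2×10²¹.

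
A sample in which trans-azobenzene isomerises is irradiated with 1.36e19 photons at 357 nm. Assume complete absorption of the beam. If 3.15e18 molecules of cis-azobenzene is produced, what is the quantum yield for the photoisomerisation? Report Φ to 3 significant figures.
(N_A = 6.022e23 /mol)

Product: 3.15e18 / 6.022e23 = 5.231e-6 mol.
Moles of photons: 1.36e19 / 6.022e23 = 2.258e-5 mol.
Φ = 5.231e-6 mol / 2.258e-5 mol photons = 0.232.

Φ = 0.232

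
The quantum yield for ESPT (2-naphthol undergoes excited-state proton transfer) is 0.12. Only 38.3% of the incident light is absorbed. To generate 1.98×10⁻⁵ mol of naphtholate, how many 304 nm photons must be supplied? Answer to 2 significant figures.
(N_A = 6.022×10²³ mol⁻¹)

Photons that must be absorbed: 1.98×10⁻⁵ / 0.12 = 1.650×10⁻⁴ mol.
Incident photons needed: 1.650×10⁻⁴ / 0.383 = 4.308×10⁻⁴ mol.
Photon count: 4.308×10⁻⁴ × 6.022×10²³ = 2.6×10²⁰.

2.6×10²⁰ photons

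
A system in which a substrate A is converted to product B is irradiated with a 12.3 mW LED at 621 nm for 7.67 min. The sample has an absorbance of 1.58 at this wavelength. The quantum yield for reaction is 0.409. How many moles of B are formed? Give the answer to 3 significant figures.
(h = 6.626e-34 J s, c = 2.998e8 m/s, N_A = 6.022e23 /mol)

1.17e-5 mol

Photon energy at 621 nm: hc/λ = (6.626e-34)(2.998e8)/(621e-9) = 3.199e-19 J.
Energy delivered: (12.3 mW)(460.2 s) = 5.660 J.
Photons incident: 5.660 / 3.199e-19 = 1.769e19, i.e. 1.769e19/6.022e23 = 2.938e-5 mol.
Fraction absorbed: 1 − 10^(−1.58) = 0.9737.
Photons absorbed: 0.9737 × 2.938e-5 = 2.861e-5 mol.
Product: Φ × n_abs = 0.409 × 2.861e-5 = 1.170e-5 mol.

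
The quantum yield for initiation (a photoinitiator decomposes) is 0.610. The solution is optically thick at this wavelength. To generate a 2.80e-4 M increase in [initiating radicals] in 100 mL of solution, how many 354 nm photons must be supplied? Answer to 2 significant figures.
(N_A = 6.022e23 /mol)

Product: (2.80e-4 M)(0.1 L) = 2.800e-5 mol.
Photons that must be absorbed: 2.800e-5 / 0.610 = 4.590e-5 mol.
Photon count: 4.590e-5 × 6.022e23 = 2.8e19.

2.8e19 photons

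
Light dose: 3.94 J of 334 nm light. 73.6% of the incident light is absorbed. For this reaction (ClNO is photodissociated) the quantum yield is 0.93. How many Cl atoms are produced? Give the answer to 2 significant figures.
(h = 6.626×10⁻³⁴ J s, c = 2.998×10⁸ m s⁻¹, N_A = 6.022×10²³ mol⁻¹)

4.5×10¹⁸ atoms

Photon energy at 334 nm: hc/λ = (6.626×10⁻³⁴)(2.998×10⁸)/(334×10⁻⁹) = 5.948×10⁻¹⁹ J.
Photons incident: 3.94 / 5.948×10⁻¹⁹ = 6.624×10¹⁸, i.e. 6.624×10¹⁸/6.022×10²³ = 1.100×10⁻⁵ mol.
Photons absorbed: 0.736 × 1.100×10⁻⁵ = 8.096×10⁻⁶ mol.
Product: Φ × n_abs = 0.93 × 8.096×10⁻⁶ = 7.529×10⁻⁶ mol.
As a count: 7.529×10⁻⁶ × 6.022×10²³ = 4.5×10¹⁸.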